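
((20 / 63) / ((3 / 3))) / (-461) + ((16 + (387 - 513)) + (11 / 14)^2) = -88950971 / 813204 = -109.38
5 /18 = 0.28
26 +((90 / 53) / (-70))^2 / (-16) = 57258575 / 2202256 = 26.00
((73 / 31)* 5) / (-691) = -365 / 21421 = -0.02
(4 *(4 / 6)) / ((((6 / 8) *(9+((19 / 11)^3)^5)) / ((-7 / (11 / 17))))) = -0.01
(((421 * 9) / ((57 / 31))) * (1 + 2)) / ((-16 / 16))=-117459 / 19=-6182.05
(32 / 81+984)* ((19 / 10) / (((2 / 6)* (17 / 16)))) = 12119872 / 2295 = 5280.99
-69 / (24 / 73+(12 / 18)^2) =-45333 / 508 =-89.24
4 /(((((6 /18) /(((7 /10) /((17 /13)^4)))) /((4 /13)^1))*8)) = 46137 /417605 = 0.11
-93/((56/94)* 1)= -4371/28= -156.11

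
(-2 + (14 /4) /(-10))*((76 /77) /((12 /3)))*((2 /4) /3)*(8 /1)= -893 /1155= -0.77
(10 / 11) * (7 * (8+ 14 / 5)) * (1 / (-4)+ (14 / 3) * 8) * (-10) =-280350 / 11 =-25486.36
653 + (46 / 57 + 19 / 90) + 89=1270561 / 1710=743.02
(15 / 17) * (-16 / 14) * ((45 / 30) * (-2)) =360 / 119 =3.03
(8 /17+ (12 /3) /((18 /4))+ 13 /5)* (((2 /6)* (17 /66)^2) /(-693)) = -51493 /407525580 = -0.00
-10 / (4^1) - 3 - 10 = -31 / 2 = -15.50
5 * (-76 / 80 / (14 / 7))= -19 / 8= -2.38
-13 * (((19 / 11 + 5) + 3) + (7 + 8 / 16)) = -4927 / 22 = -223.95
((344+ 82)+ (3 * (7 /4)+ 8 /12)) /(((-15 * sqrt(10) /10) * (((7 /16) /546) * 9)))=-539032 * sqrt(10) /135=-12626.44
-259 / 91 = -37 / 13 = -2.85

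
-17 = -17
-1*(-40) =40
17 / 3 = 5.67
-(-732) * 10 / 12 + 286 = 896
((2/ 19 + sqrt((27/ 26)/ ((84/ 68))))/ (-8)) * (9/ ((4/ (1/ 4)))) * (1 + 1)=-0.14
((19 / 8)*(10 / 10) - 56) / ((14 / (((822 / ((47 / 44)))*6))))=-5818527 / 329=-17685.49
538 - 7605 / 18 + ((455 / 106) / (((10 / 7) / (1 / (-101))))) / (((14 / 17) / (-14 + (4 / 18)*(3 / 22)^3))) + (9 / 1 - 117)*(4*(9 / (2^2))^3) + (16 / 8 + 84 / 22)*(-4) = -4828.02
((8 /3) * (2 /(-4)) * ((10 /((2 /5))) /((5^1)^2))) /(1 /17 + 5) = -34 /129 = -0.26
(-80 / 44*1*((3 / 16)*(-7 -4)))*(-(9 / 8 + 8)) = -1095 / 32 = -34.22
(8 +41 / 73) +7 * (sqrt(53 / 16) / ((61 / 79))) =625 / 73 +553 * sqrt(53) / 244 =25.06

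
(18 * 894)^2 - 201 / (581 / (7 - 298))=150451440075 / 581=258952564.67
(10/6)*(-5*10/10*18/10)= -15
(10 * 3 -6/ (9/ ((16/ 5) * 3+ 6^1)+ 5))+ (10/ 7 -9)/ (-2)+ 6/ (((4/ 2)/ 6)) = 102941/ 2030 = 50.71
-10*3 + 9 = -21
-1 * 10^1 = -10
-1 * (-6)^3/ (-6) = -36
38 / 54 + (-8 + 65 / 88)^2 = 11171803 / 209088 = 53.43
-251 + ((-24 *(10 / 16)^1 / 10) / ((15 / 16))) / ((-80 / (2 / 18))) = -251.00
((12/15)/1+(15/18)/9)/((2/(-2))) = -241/270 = -0.89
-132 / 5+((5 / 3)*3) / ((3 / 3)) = -107 / 5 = -21.40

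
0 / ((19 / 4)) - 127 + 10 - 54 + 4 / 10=-853 / 5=-170.60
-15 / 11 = -1.36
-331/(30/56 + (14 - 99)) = 9268/2365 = 3.92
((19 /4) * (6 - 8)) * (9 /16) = -171 /32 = -5.34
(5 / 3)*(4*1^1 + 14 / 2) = 18.33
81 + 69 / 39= 1076 / 13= 82.77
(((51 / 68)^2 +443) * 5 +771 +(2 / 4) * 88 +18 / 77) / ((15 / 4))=1245571 / 1540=808.81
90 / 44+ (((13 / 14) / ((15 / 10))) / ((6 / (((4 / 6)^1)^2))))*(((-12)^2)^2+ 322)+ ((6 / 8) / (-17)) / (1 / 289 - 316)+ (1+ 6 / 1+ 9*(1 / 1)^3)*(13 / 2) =271289963521 / 253147356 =1071.67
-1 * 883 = -883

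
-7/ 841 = -0.01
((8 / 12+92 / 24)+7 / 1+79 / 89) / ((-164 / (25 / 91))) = -0.02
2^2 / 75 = 4 / 75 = 0.05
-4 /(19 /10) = -40 /19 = -2.11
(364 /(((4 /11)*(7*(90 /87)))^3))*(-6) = -422002867 /3528000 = -119.62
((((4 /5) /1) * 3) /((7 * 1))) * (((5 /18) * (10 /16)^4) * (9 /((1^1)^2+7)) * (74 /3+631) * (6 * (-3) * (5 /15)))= -526875 /8192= -64.32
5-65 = -60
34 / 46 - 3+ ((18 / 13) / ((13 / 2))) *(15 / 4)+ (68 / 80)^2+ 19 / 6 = 11321029 / 4664400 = 2.43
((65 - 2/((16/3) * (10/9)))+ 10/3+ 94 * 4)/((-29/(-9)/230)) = 7352571/232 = 31692.12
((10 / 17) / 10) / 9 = 1 / 153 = 0.01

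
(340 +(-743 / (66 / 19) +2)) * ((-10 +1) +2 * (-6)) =-59185 / 22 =-2690.23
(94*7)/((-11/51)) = -33558/11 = -3050.73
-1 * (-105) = 105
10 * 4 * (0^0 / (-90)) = -4 / 9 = -0.44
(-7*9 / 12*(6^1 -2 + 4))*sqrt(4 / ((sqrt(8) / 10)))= -42*2^(3 / 4)*sqrt(5)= -157.95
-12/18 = -2/3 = -0.67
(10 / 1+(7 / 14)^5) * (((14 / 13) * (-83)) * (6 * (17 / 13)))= -9511551 / 1352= -7035.17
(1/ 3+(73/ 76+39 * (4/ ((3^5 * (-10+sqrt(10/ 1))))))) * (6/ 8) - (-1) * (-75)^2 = 415597733/ 73872 - 13 * sqrt(10)/ 2430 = 5625.90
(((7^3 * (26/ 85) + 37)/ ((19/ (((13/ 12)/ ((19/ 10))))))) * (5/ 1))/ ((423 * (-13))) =-20105/ 5191902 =-0.00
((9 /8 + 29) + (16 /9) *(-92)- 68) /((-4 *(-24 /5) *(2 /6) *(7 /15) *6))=-362575 /32256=-11.24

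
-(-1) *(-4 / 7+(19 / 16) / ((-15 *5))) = -4933 / 8400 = -0.59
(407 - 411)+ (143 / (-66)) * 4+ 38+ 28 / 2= 118 / 3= 39.33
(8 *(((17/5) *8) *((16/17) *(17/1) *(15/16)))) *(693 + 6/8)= 2264400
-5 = -5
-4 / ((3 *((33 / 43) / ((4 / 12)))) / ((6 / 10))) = -172 / 495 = -0.35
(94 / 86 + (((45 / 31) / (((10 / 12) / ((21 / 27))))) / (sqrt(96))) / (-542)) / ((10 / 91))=9.94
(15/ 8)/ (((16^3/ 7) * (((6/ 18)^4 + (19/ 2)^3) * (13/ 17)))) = 144585/ 29583896576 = 0.00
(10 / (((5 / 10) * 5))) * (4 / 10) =8 / 5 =1.60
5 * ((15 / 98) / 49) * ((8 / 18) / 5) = 0.00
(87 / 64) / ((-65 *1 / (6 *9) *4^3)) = -2349 / 133120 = -0.02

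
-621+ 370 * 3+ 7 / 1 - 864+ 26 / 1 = -342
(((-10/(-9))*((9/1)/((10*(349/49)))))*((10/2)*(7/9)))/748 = 1715/2349468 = 0.00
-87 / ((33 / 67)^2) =-130181 / 363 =-358.63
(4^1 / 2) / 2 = 1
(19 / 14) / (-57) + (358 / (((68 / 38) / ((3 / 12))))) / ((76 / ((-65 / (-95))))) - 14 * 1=-1473109 / 108528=-13.57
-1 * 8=-8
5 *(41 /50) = 41 /10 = 4.10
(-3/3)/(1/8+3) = -8/25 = -0.32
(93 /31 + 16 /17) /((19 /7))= 469 /323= 1.45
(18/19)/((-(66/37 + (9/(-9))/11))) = -0.56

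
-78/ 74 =-39/ 37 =-1.05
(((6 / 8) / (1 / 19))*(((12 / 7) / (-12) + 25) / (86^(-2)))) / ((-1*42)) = -62375.45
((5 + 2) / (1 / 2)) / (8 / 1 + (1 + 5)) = 1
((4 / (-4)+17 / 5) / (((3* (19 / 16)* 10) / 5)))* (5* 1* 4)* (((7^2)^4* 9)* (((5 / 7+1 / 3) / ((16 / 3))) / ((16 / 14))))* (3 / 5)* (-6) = -216271060.67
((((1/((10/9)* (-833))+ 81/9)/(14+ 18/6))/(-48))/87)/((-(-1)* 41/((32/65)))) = -8329/5472164425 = -0.00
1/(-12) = -1/12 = -0.08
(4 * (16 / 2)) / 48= 2 / 3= 0.67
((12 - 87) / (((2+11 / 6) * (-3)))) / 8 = 75 / 92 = 0.82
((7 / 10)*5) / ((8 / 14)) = 6.12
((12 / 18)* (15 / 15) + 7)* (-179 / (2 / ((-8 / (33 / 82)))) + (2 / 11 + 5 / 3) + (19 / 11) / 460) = 9011879 / 660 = 13654.36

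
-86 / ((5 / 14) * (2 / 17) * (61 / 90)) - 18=-185310 / 61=-3037.87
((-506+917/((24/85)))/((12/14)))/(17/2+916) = 460607/133128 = 3.46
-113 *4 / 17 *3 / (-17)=1356 / 289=4.69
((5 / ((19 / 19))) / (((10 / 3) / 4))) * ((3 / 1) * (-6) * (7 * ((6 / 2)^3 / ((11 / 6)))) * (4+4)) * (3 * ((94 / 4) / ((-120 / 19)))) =54683748 / 55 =994249.96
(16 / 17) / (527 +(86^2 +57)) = 4 / 33915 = 0.00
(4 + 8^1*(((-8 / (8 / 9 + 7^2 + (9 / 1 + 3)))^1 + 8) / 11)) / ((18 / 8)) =26480 / 6127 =4.32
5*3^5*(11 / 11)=1215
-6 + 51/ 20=-3.45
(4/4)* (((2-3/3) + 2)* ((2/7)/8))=3/28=0.11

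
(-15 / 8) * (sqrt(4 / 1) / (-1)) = 15 / 4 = 3.75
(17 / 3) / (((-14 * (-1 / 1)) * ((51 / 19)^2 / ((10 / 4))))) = 1805 / 12852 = 0.14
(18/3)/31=6/31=0.19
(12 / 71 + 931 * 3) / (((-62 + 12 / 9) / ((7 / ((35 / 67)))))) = -613251 / 994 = -616.95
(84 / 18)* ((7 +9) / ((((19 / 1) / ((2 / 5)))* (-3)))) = -448 / 855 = -0.52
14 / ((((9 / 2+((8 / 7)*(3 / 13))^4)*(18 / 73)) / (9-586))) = -553948534958 / 76171833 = -7272.35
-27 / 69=-9 / 23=-0.39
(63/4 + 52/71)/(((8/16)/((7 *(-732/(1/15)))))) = -179890830/71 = -2533673.66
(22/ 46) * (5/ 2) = 55/ 46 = 1.20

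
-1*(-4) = 4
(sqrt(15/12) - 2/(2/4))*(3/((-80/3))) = 9/20 - 9*sqrt(5)/160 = 0.32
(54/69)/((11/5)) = 0.36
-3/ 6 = -1/ 2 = -0.50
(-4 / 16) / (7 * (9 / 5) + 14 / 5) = -5 / 308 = -0.02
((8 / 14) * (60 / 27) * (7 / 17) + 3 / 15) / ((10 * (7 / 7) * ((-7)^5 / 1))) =-79 / 18367650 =-0.00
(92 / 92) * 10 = 10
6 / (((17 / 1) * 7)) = 6 / 119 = 0.05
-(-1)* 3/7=3/7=0.43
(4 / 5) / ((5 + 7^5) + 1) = 4 / 84065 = 0.00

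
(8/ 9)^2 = 0.79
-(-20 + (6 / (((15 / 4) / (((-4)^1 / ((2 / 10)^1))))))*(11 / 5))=452 / 5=90.40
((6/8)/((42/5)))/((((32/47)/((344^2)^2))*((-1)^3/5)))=-64273458800/7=-9181922685.71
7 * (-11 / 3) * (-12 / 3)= 308 / 3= 102.67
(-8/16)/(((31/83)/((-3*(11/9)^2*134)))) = 672881/837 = 803.92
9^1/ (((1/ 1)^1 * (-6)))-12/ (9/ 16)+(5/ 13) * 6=-1601/ 78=-20.53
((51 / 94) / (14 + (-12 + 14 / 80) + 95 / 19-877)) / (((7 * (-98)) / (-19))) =-9690 / 560897953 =-0.00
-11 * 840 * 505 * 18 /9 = -9332400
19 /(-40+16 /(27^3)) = -373977 /787304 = -0.48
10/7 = 1.43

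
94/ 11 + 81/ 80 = 8411/ 880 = 9.56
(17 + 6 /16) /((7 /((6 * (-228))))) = -23769 /7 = -3395.57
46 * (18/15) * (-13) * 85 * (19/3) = -386308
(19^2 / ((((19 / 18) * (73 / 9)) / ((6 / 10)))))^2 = 85266756 / 133225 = 640.02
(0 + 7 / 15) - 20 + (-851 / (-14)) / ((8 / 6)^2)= 49253 / 3360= 14.66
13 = 13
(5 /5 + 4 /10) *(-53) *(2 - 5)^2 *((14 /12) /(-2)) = 7791 /20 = 389.55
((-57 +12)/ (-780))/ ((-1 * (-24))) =1/ 416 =0.00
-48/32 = -3/2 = -1.50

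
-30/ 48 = -0.62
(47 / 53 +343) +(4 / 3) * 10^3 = 266678 / 159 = 1677.22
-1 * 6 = -6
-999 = -999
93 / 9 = 31 / 3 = 10.33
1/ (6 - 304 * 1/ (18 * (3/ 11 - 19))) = 927/ 6398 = 0.14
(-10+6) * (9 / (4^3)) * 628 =-1413 / 4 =-353.25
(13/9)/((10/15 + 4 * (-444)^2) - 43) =13/7096515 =0.00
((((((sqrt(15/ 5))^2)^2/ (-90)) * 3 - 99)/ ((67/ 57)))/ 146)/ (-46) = 56601/ 4499720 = 0.01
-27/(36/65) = -195/4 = -48.75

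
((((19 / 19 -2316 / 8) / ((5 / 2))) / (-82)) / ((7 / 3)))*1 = 1731 / 2870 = 0.60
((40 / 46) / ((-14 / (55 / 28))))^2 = 75625 / 5080516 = 0.01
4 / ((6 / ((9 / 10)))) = 3 / 5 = 0.60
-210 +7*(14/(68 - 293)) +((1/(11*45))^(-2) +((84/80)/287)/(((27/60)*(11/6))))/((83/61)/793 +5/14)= 1870355427404506/2740129425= 682579.23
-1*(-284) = 284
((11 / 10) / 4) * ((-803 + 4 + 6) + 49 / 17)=-18469 / 85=-217.28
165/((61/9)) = 1485/61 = 24.34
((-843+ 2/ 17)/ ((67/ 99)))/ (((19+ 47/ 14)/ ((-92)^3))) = 15464739007872/ 356507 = 43378500.30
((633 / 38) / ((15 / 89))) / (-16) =-18779 / 3040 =-6.18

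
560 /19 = 29.47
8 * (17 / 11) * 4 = 544 / 11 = 49.45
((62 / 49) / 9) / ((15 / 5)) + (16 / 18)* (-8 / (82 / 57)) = -265586 / 54243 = -4.90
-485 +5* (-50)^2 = 12015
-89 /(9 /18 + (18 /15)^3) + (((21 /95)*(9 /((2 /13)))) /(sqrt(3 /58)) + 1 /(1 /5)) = -19465 /557 + 819*sqrt(174) /190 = 21.91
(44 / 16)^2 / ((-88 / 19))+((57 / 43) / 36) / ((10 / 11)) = -131461 / 82560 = -1.59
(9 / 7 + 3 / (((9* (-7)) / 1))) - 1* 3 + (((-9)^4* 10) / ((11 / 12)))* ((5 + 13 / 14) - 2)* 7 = 41334263 / 21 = 1968298.24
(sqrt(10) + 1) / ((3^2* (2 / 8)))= 4 / 9 + 4* sqrt(10) / 9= 1.85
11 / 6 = 1.83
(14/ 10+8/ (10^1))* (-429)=-4719/ 5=-943.80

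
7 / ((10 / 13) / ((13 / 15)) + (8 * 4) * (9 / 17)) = 20111 / 51222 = 0.39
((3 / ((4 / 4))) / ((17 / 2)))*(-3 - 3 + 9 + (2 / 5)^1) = 6 / 5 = 1.20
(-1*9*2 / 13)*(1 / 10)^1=-9 / 65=-0.14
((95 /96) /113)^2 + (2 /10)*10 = 235367233 /117679104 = 2.00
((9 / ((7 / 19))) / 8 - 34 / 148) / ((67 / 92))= 134573 / 34706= 3.88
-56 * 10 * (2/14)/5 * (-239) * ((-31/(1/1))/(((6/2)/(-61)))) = 7231184/3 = 2410394.67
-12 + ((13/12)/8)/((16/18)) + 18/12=-10.35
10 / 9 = 1.11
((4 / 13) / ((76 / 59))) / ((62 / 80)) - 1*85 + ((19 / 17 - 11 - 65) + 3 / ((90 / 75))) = -40892367 / 260338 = -157.07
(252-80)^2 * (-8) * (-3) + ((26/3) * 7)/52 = 4260103/6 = 710017.17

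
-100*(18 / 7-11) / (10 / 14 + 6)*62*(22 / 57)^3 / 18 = 1947519200 / 78336639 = 24.86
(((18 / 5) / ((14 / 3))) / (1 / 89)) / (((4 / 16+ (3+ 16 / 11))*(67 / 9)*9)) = 11748 / 53935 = 0.22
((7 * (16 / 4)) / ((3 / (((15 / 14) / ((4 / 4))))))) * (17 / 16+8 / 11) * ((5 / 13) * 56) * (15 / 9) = 91875 / 143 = 642.48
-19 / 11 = -1.73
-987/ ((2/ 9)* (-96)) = 2961/ 64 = 46.27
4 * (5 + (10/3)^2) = 580/9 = 64.44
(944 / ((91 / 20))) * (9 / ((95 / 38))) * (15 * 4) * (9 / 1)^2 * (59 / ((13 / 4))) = 77956577280 / 1183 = 65897360.34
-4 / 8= -1 / 2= -0.50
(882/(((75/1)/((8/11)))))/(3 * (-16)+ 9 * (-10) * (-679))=392/2798675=0.00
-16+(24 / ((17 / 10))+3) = 19 / 17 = 1.12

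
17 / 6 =2.83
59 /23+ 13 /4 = 535 /92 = 5.82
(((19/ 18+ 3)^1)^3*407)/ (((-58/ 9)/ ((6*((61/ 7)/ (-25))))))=8810.55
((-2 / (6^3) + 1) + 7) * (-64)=-13808 / 27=-511.41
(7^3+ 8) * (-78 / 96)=-4563 / 16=-285.19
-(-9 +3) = 6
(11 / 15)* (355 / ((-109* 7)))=-781 / 2289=-0.34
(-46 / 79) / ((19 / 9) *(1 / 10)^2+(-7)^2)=-41400 / 3485401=-0.01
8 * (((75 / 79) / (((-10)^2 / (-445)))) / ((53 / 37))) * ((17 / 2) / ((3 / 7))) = -1959335 / 4187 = -467.96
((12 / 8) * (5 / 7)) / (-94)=-15 / 1316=-0.01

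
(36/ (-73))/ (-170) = 18/ 6205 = 0.00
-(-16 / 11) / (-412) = -4 / 1133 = -0.00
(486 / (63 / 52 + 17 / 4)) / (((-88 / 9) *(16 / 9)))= -255879 / 49984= -5.12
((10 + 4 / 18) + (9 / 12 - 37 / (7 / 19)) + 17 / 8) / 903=-44015 / 455112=-0.10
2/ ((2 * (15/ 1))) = 1/ 15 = 0.07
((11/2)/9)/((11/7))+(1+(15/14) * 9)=695/63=11.03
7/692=0.01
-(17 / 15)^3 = -4913 / 3375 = -1.46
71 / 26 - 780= -20209 / 26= -777.27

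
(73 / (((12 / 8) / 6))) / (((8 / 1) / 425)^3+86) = 11207781250 / 3300922131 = 3.40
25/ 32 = 0.78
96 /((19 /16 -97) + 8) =-1536 /1405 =-1.09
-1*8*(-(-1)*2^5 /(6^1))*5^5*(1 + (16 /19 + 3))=-36800000 /57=-645614.04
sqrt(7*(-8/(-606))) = 2*sqrt(2121)/303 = 0.30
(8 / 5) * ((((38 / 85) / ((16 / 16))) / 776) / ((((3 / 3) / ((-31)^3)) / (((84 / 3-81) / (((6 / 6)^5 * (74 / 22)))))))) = 659989814 / 1525325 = 432.69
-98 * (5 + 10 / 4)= -735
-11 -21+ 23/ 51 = -1609/ 51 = -31.55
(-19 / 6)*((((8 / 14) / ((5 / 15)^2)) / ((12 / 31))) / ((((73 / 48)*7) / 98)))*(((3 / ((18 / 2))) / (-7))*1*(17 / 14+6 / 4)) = 179056 / 3577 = 50.06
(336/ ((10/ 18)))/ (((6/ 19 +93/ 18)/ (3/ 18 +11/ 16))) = 294462/ 3125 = 94.23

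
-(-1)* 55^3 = 166375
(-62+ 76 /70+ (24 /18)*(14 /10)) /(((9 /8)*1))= -9920 /189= -52.49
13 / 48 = 0.27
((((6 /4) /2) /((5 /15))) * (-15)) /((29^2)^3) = -135 /2379293284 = -0.00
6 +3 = 9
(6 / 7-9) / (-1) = 57 / 7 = 8.14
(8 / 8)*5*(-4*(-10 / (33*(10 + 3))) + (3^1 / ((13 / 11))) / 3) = 155 / 33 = 4.70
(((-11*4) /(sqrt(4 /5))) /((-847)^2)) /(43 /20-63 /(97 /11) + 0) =3880*sqrt(5) /631906891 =0.00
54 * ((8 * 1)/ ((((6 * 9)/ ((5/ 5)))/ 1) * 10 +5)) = 432/ 545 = 0.79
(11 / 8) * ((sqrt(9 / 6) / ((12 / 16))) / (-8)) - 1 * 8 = -8 - 11 * sqrt(6) / 96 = -8.28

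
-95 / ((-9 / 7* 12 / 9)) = 665 / 12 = 55.42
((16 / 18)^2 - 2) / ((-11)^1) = 98 / 891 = 0.11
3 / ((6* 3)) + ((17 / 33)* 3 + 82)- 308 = -14803 / 66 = -224.29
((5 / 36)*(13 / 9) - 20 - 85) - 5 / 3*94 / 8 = -10075 / 81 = -124.38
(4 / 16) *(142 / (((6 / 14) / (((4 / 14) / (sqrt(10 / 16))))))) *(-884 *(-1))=125528 *sqrt(10) / 15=26463.63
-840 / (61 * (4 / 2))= -420 / 61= -6.89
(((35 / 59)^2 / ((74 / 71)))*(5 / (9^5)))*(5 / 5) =434875 / 15210668106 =0.00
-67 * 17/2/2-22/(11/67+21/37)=-1142149/3628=-314.82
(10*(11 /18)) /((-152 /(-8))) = 55 /171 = 0.32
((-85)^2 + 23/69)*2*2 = 86704/3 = 28901.33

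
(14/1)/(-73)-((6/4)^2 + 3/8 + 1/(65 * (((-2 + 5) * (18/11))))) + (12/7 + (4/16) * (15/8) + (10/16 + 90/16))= 161083999/28697760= 5.61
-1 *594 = -594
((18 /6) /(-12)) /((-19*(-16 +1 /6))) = -3 /3610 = -0.00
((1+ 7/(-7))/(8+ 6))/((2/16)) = 0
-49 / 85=-0.58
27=27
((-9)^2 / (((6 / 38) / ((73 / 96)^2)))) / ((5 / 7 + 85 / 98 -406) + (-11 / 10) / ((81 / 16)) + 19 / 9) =-0.74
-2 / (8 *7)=-1 / 28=-0.04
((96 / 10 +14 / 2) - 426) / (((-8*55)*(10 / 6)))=6141 / 11000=0.56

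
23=23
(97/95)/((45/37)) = 3589/4275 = 0.84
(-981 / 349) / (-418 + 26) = 0.01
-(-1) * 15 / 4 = 15 / 4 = 3.75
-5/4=-1.25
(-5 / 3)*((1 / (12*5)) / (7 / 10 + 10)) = -5 / 1926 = -0.00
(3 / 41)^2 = 9 / 1681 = 0.01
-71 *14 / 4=-497 / 2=-248.50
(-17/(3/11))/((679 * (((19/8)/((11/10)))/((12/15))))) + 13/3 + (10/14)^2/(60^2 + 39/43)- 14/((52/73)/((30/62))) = -489364083109959/93919456098650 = -5.21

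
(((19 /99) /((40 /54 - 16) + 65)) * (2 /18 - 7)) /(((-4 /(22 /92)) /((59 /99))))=34751 /36696132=0.00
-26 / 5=-5.20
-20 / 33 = -0.61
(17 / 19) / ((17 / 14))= 14 / 19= 0.74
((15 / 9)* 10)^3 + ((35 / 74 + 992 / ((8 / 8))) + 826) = 12883309 / 1998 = 6448.10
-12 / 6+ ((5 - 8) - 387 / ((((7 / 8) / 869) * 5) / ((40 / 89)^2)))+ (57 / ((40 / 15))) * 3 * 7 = -6690593143 / 443576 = -15083.31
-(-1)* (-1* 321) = -321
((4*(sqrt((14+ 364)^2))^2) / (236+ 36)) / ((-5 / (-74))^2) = 195608196 / 425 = 460254.58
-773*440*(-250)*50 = 4251500000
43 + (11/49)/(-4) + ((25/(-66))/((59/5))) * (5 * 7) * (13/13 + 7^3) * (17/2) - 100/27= -11148214309/3434508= -3245.94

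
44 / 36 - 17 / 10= -43 / 90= -0.48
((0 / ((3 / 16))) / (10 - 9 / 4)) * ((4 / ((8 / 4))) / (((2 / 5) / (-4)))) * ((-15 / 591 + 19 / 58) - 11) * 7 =0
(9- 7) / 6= 1 / 3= 0.33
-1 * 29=-29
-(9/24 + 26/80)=-7/10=-0.70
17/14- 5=-53/14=-3.79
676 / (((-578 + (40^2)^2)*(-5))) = -338 / 6398555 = -0.00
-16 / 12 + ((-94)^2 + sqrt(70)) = sqrt(70) + 26504 / 3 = 8843.03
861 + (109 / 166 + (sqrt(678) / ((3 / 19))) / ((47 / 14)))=266*sqrt(678) / 141 + 143035 / 166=910.78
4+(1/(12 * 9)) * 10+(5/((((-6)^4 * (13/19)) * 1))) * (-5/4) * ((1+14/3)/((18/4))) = 3715333/909792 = 4.08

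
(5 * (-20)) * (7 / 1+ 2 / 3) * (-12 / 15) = 1840 / 3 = 613.33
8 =8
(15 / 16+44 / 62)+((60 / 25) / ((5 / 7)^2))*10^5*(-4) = -933272783 / 496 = -1881598.35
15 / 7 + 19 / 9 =268 / 63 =4.25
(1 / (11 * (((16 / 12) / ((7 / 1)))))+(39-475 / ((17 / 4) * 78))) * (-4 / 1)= -1109831 / 7293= -152.18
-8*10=-80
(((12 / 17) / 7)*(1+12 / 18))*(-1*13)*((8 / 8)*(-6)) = 1560 / 119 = 13.11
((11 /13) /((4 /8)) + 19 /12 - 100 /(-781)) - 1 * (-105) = 13207471 /121836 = 108.40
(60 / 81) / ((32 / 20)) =25 / 54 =0.46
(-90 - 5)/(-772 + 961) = -95/189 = -0.50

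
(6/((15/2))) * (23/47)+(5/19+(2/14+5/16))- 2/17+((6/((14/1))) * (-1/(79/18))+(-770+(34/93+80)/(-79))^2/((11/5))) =1363980492439826680393/5047788758498640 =270213.47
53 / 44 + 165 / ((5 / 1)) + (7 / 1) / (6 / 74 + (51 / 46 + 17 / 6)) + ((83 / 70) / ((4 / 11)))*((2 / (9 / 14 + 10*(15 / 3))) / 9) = 518476834301 / 14418635220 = 35.96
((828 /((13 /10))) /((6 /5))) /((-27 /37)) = -85100 /117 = -727.35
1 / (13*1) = 0.08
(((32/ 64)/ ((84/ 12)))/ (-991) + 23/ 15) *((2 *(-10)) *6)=-1276348/ 6937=-183.99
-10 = -10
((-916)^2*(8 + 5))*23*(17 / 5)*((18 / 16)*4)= 19192147416 / 5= 3838429483.20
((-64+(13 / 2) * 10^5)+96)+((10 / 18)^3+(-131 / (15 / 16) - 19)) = 2368788682 / 3645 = 649873.44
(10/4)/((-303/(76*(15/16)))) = -475/808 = -0.59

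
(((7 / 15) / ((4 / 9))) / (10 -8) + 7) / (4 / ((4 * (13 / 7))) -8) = -3913 / 3880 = -1.01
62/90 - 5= -194/45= -4.31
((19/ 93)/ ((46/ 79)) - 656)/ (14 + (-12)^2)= -2804867/ 675924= -4.15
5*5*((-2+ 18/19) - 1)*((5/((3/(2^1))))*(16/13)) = -4000/19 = -210.53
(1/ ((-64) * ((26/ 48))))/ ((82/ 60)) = -45/ 2132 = -0.02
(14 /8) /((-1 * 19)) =-7 /76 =-0.09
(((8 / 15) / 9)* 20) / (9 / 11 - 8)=-352 / 2133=-0.17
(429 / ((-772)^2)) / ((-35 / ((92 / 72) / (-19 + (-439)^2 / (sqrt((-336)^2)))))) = -3289 / 69408669130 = -0.00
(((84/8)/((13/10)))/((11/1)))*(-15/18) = -175/286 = -0.61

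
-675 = -675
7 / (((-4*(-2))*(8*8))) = 7 / 512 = 0.01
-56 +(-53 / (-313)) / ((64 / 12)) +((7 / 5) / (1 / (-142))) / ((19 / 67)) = -360150239 / 475760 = -757.00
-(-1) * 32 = 32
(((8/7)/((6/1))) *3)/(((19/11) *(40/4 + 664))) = 22/44821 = 0.00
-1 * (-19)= 19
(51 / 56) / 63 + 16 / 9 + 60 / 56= 10103 / 3528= 2.86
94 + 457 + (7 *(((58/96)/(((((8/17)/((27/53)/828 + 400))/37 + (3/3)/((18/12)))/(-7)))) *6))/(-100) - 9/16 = 1085727225784381/1962979198400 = 553.10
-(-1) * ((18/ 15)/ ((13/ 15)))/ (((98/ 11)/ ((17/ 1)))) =1683/ 637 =2.64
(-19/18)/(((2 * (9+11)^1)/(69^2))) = -10051/80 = -125.64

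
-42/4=-21/2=-10.50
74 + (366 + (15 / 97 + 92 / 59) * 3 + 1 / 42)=107002697 / 240366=445.17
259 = 259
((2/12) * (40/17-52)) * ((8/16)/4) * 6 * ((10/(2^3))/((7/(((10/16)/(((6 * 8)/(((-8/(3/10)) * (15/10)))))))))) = 26375/45696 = 0.58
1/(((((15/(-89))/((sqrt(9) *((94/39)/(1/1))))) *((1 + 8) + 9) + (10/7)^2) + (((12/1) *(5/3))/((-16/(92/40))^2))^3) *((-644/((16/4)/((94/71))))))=-46381662208000/16726441050675249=-0.00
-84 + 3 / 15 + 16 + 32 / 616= -26083 / 385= -67.75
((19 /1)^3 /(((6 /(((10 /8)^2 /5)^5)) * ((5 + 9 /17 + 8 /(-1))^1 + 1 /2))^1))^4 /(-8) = -17629458938152774131870269775390625 /15786064385258910683523021231095808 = -1.12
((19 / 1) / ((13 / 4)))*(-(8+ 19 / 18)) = -6194 / 117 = -52.94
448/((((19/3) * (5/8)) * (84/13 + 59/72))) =10063872/647425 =15.54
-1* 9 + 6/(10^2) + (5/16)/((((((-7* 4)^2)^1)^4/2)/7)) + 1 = -85707081908099/10794342809600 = -7.94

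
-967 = -967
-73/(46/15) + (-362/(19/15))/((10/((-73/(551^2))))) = -6314595411/265347274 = -23.80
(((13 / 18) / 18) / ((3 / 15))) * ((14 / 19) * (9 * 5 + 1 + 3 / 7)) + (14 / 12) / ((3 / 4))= 25913 / 3078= 8.42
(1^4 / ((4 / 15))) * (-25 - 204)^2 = 786615 / 4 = 196653.75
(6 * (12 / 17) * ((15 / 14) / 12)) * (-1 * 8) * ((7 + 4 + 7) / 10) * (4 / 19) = -2592 / 2261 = -1.15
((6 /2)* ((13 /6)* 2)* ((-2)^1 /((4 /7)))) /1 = -91 /2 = -45.50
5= 5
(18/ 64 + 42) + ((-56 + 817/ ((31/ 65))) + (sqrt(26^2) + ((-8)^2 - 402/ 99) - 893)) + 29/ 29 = 29242583/ 32736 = 893.29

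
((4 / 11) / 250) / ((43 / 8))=16 / 59125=0.00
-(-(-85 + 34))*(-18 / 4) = 459 / 2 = 229.50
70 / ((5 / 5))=70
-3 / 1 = -3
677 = 677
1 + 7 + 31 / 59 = 503 / 59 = 8.53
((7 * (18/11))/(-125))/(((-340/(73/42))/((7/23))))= 1533/10752500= 0.00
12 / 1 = 12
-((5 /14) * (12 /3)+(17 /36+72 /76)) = -13637 /4788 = -2.85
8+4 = 12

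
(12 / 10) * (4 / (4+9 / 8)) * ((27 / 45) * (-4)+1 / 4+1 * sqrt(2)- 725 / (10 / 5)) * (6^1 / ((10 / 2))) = -2100384 / 5125+1152 * sqrt(2) / 1025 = -408.24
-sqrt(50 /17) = -1.71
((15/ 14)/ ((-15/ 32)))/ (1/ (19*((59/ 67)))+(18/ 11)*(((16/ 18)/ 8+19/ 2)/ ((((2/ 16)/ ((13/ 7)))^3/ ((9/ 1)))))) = -9667504/ 1963334503799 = -0.00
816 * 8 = 6528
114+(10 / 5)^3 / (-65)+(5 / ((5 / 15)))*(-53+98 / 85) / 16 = 1153979 / 17680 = 65.27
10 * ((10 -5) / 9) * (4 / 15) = 40 / 27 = 1.48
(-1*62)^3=-238328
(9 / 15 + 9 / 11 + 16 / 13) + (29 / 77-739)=-3683552 / 5005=-735.97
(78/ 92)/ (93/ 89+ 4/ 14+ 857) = 24297/ 24598040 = 0.00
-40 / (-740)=2 / 37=0.05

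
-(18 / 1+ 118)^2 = -18496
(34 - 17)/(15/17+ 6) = 2.47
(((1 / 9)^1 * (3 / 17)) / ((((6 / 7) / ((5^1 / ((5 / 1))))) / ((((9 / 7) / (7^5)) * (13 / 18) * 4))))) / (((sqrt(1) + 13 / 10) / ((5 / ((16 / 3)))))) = 325 / 157716888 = 0.00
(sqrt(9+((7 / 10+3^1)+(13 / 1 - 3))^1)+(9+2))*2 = sqrt(2270) / 5+22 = 31.53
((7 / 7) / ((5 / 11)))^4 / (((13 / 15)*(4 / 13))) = 43923 / 500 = 87.85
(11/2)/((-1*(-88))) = 1/16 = 0.06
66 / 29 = 2.28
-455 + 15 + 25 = -415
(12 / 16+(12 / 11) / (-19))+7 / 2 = 3505 / 836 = 4.19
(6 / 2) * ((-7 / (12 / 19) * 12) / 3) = -133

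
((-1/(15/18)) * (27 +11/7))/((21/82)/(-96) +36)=-629760/661199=-0.95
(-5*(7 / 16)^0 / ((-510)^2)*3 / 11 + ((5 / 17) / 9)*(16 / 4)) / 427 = 74797 / 244337940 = 0.00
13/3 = 4.33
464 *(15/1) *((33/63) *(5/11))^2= 58000/147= 394.56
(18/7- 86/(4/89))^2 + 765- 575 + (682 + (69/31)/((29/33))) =643589081271/176204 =3652522.54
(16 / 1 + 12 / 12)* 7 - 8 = 111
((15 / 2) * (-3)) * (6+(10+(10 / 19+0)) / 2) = -4815 / 19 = -253.42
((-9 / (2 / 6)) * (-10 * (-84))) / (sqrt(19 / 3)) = -22680 * sqrt(57) / 19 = -9012.12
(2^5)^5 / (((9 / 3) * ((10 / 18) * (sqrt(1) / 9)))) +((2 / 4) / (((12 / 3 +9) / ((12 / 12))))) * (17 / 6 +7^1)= 141331267879 / 780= 181193933.18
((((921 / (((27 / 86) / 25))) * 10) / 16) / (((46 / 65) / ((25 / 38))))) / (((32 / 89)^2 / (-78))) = -276117272640625 / 10739712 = -25709932.69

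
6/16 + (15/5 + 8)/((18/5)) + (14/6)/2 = 331/72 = 4.60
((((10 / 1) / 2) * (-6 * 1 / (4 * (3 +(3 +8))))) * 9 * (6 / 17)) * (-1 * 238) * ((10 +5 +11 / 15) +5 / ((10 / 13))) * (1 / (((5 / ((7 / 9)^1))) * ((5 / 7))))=98049 / 50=1960.98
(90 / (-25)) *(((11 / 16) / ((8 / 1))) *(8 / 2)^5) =-1584 / 5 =-316.80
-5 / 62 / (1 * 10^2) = -1 / 1240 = -0.00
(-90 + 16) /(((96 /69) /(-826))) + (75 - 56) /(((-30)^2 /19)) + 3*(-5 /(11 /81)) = 867691867 /19800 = 43822.82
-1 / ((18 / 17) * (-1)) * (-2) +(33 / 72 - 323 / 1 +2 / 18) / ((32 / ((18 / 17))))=-245927 / 19584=-12.56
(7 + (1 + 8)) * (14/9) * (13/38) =1456/171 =8.51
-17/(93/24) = -136/31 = -4.39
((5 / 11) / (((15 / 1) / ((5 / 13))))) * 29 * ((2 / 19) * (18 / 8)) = 435 / 5434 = 0.08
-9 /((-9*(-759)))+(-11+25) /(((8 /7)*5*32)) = 36551 /485760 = 0.08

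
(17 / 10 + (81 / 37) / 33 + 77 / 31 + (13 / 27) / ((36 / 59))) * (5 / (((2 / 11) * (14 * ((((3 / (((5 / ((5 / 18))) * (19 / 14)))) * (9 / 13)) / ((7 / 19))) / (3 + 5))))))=4017041717 / 11706282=343.15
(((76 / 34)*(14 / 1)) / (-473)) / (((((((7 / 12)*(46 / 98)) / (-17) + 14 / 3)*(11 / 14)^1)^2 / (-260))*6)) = 541997514240 / 2524140188273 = 0.21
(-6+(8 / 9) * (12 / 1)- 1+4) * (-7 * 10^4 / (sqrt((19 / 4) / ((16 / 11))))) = -12880000 * sqrt(209) / 627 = -296976.08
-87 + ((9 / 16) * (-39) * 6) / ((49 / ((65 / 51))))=-602583 / 6664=-90.42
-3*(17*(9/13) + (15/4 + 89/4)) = -1473/13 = -113.31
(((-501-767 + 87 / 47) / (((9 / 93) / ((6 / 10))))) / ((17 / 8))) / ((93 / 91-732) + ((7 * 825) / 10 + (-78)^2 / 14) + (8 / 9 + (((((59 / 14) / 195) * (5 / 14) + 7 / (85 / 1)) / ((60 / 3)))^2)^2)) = -4951010034246242957054238720000000 / 377918453361256902093987036318527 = -13.10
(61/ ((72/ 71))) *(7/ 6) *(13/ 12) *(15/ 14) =281515/ 3456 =81.46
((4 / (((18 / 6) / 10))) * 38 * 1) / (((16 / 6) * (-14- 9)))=-190 / 23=-8.26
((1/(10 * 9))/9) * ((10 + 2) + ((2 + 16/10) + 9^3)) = 1241/1350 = 0.92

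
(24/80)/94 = 0.00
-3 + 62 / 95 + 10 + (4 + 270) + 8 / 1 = 27517 / 95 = 289.65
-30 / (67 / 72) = -2160 / 67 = -32.24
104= 104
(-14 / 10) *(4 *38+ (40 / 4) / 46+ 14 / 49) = -24553 / 115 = -213.50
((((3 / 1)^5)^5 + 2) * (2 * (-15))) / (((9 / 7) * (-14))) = 4236443047225 / 3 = 1412147682408.33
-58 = -58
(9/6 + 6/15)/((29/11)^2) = 2299/8410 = 0.27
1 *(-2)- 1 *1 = -3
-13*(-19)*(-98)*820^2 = -16276114400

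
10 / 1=10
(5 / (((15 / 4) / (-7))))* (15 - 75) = 560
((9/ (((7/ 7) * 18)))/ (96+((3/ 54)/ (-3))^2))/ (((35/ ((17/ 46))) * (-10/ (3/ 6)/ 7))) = -12393/ 643855100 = -0.00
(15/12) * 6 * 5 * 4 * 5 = 750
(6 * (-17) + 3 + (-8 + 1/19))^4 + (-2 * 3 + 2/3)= 51146515492592/390963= 130821882.10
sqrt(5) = 2.24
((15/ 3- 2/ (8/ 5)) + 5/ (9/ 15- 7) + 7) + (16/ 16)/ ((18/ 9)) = 335/ 32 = 10.47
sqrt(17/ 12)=sqrt(51)/ 6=1.19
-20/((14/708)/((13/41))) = -92040/287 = -320.70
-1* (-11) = 11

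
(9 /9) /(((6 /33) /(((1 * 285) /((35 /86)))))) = 26961 /7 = 3851.57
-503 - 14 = -517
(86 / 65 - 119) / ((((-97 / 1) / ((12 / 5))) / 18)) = 1652184 / 31525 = 52.41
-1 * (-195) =195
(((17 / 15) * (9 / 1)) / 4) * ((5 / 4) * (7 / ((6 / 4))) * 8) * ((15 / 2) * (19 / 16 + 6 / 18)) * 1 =43435 / 32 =1357.34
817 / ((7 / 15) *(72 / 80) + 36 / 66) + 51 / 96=14388227 / 16992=846.76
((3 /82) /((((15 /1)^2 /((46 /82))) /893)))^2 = 421850521 /63579622500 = 0.01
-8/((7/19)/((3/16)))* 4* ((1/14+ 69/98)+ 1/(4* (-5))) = -11.82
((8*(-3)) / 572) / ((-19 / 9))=54 / 2717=0.02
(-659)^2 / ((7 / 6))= 2605686 / 7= 372240.86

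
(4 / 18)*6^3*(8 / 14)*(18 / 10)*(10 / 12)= 288 / 7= 41.14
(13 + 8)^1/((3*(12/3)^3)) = 7/64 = 0.11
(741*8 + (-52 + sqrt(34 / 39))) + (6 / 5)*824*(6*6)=sqrt(1326) / 39 + 207364 / 5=41473.73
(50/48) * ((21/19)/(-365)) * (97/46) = -3395/510416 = -0.01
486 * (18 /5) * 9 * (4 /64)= 19683 /20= 984.15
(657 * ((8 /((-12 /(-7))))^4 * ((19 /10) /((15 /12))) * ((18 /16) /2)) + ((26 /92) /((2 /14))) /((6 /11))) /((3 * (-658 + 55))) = -1838288249 /12482100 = -147.27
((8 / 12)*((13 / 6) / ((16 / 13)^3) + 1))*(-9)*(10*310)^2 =-124669572.75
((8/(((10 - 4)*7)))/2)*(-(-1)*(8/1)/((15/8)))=0.41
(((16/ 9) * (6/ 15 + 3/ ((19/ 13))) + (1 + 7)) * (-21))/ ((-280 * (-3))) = -1321/ 4275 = -0.31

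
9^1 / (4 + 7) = 0.82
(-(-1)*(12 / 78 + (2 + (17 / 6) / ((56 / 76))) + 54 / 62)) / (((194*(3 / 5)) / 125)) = 7.38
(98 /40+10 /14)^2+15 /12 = 220749 /19600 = 11.26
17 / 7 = 2.43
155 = 155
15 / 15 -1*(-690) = 691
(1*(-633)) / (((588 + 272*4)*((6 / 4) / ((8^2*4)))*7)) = -27008 / 2933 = -9.21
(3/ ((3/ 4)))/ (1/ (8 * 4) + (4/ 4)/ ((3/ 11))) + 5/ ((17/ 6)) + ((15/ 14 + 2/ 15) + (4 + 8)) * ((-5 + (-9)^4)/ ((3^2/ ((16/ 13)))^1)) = 175586239274/ 14827995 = 11841.54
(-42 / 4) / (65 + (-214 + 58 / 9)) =189 / 2566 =0.07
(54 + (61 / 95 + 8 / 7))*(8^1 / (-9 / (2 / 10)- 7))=-74194 / 8645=-8.58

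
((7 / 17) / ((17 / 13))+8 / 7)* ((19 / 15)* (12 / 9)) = 74708 / 30345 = 2.46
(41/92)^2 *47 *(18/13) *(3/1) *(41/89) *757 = 66207786993/4896424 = 13521.66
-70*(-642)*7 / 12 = 26215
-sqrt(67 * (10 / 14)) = -sqrt(2345) / 7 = -6.92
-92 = -92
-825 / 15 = -55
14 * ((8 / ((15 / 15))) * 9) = 1008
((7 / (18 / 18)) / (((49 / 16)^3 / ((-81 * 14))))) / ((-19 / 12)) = 7962624 / 45619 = 174.55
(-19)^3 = -6859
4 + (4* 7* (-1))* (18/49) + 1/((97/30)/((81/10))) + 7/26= -61989/17654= -3.51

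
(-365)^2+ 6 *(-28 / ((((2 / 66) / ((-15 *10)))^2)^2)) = -100862581049866775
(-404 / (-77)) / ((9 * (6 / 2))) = 404 / 2079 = 0.19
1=1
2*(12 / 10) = 2.40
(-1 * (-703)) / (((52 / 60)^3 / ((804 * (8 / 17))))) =15260724000 / 37349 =408597.93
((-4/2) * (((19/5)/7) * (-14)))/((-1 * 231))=-76/1155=-0.07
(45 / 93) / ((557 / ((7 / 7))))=15 / 17267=0.00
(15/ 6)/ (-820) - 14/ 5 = -4597/ 1640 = -2.80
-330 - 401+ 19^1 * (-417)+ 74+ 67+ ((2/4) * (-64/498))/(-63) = -133543415/15687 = -8513.00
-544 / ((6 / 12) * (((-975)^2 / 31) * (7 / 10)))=-67456 / 1330875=-0.05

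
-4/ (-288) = 1/ 72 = 0.01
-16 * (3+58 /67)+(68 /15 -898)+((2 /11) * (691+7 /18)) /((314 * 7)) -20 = -71093222521 /72896670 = -975.26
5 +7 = 12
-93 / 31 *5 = -15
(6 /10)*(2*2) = 12 /5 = 2.40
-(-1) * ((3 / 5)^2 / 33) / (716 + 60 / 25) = 3 / 197560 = 0.00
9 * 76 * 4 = 2736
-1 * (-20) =20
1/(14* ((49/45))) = 45/686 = 0.07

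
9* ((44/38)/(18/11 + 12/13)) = 4719/1159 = 4.07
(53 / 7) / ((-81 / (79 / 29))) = -4187 / 16443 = -0.25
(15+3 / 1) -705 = -687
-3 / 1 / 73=-3 / 73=-0.04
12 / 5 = 2.40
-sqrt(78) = -8.83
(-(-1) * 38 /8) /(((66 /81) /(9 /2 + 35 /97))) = 483759 /17072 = 28.34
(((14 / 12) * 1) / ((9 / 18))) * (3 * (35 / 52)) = 245 / 52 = 4.71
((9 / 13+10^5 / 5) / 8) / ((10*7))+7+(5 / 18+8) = 3341081 / 65520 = 50.99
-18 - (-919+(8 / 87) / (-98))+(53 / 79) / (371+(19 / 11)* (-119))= 78893817227 / 87562020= 901.00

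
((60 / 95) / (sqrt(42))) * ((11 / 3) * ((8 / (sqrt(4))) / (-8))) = -11 * sqrt(42) / 399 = -0.18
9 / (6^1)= 3 / 2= 1.50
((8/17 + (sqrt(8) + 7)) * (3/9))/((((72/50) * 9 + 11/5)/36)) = 8.15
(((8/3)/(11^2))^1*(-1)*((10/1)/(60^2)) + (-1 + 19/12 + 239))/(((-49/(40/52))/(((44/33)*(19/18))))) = -297433049/56189133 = -5.29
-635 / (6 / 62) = -19685 / 3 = -6561.67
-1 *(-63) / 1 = 63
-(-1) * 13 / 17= 0.76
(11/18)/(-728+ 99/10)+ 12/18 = 0.67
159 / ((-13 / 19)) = -232.38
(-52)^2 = 2704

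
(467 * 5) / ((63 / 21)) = 2335 / 3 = 778.33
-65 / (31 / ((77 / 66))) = -455 / 186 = -2.45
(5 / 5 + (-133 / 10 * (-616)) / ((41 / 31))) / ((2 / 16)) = 49564.45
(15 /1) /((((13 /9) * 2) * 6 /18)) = 405 /26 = 15.58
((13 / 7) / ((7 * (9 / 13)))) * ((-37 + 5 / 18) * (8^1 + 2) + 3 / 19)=-10607792 / 75411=-140.67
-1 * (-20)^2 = -400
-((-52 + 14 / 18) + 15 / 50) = 4583 / 90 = 50.92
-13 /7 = -1.86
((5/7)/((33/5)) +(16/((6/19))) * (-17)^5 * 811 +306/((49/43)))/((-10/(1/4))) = 94340421489667/64680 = 1458571760.82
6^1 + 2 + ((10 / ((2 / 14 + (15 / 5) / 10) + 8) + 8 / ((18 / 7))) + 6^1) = 32438 / 1773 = 18.30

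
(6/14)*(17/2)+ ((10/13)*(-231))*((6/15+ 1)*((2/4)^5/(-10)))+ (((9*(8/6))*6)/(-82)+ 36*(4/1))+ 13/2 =91957039/596960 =154.04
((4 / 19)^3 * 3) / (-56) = -24 / 48013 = -0.00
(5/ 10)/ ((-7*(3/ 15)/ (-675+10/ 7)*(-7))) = -23575/ 686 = -34.37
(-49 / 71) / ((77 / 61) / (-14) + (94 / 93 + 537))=-555954 / 433330537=-0.00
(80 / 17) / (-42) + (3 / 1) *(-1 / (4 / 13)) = -14083 / 1428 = -9.86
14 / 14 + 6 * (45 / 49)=319 / 49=6.51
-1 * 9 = -9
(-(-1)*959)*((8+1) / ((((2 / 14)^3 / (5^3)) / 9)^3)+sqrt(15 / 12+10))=2877*sqrt(5) / 2+495907919707798828125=495907919707798831341.58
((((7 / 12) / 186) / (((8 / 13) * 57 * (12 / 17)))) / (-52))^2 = 14161 / 2386714879328256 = 0.00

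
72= 72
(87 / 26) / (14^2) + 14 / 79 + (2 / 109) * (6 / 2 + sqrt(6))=2 * sqrt(6) / 109 + 10941157 / 43881656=0.29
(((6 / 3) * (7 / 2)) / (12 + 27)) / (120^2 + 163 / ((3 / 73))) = 7 / 716287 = 0.00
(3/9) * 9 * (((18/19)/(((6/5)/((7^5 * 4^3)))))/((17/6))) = 290424960/323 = 899148.48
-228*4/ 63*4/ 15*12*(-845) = 822016/ 21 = 39143.62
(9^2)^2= 6561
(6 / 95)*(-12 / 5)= -72 / 475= -0.15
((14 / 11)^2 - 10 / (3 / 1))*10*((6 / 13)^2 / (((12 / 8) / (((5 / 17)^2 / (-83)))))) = 1244000 / 490510163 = 0.00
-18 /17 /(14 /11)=-99 /119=-0.83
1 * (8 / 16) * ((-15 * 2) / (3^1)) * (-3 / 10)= 1.50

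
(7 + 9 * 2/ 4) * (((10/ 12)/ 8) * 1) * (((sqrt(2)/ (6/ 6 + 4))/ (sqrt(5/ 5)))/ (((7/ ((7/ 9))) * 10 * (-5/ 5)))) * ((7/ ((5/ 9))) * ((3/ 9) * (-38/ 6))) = 3059 * sqrt(2)/ 43200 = 0.10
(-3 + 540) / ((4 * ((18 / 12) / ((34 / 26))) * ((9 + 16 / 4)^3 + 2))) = 3043 / 57174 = 0.05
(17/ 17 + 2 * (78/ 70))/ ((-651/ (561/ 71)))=-21131/ 539245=-0.04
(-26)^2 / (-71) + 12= 176 / 71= 2.48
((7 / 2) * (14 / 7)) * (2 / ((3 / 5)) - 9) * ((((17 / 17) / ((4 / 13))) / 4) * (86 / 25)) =-66521 / 600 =-110.87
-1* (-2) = 2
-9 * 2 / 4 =-9 / 2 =-4.50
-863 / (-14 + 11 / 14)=12082 / 185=65.31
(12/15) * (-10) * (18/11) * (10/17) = -1440/187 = -7.70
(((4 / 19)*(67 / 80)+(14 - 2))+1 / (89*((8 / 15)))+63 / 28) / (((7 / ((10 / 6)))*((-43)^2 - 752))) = 139603 / 44520648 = 0.00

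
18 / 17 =1.06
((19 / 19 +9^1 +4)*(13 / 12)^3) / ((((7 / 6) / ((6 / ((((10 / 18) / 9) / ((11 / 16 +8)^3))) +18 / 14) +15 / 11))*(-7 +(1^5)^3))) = -36801731744531 / 227082240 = -162063.45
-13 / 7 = -1.86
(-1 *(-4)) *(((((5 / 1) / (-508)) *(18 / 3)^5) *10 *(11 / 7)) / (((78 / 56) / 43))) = -245203200 / 1651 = -148517.99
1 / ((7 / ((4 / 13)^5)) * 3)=1024 / 7797153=0.00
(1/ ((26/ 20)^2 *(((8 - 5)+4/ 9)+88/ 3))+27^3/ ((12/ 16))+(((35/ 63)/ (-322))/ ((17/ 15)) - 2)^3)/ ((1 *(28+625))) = 1158549190406246216953/ 28835669612738485224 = 40.18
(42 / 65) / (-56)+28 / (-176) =-122 / 715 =-0.17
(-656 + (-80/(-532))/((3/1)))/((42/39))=-1701206/2793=-609.10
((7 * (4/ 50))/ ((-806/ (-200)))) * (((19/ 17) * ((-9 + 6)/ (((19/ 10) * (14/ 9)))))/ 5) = -216/ 6851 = -0.03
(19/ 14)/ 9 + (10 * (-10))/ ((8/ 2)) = -3131/ 126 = -24.85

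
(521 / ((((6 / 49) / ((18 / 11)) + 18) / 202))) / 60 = 2578429 / 26570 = 97.04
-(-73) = 73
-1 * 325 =-325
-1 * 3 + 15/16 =-33/16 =-2.06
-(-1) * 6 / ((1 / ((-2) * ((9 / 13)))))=-108 / 13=-8.31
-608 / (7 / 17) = -10336 / 7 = -1476.57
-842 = -842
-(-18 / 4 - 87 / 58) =6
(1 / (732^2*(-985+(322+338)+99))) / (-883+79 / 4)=1 / 104536315368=0.00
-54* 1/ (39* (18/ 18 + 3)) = -9/ 26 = -0.35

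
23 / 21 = 1.10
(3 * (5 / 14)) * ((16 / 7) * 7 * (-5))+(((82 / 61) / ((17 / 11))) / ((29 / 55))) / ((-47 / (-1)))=-847711330 / 9894017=-85.68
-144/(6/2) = -48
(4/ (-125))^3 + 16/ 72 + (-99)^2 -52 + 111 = 173324218174/ 17578125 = 9860.22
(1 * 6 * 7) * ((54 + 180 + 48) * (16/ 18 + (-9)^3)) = -8623748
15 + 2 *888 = 1791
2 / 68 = 1 / 34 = 0.03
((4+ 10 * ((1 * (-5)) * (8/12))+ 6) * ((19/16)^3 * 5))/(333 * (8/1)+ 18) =-1200325/16478208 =-0.07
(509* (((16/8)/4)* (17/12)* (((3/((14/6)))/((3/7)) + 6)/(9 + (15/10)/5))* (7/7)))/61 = 43265/7564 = 5.72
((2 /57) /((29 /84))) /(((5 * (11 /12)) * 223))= 672 /6758015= 0.00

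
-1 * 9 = -9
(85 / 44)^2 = 7225 / 1936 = 3.73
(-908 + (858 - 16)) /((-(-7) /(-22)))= 207.43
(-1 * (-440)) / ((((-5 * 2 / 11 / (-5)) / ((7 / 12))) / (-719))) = -3044965 / 3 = -1014988.33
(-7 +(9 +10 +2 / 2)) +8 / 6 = 43 / 3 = 14.33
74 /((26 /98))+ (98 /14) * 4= 306.92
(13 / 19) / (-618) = -13 / 11742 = -0.00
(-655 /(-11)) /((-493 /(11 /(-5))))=131 /493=0.27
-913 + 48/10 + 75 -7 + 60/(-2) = -4351/5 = -870.20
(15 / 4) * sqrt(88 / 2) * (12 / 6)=15 * sqrt(11)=49.75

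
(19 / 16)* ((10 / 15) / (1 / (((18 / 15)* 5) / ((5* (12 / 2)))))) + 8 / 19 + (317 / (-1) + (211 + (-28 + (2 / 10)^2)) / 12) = -3433307 / 11400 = -301.17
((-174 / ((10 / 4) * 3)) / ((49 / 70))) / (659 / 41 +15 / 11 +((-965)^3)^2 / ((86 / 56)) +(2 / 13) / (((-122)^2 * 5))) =-2176386406480 / 34530233538511860307409379471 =-0.00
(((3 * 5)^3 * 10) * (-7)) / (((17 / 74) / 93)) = -1625872500 / 17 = -95639558.82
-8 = -8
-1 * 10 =-10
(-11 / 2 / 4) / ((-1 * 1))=11 / 8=1.38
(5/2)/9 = 5/18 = 0.28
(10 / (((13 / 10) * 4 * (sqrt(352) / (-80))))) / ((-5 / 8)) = 400 * sqrt(22) / 143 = 13.12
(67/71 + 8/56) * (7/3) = 180/71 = 2.54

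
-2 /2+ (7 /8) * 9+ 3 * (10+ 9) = 511 /8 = 63.88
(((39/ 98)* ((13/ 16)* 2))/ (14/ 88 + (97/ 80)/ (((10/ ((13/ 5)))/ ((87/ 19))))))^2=701759835562500/ 4309800785759329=0.16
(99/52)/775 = 99/40300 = 0.00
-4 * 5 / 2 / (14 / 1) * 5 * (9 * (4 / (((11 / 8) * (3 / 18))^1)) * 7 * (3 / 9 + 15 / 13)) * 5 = -4176000 / 143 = -29202.80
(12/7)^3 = 1728/343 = 5.04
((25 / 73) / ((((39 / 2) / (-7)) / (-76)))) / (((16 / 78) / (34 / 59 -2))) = -279300 / 4307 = -64.85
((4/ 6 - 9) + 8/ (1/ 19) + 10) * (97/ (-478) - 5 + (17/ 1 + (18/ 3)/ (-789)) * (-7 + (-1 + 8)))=-382169/ 478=-799.52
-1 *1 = -1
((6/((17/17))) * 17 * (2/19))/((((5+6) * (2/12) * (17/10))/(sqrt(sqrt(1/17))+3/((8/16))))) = 22.37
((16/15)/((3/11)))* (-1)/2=-88/45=-1.96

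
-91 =-91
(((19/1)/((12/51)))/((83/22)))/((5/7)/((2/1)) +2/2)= 15.77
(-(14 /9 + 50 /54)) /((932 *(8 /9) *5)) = -67 /111840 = -0.00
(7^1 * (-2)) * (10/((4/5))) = -175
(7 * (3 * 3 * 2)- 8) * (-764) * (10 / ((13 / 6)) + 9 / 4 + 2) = -799232.15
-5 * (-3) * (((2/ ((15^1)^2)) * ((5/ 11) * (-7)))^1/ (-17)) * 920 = 12880/ 561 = 22.96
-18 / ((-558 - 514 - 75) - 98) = 6 / 415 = 0.01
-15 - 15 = -30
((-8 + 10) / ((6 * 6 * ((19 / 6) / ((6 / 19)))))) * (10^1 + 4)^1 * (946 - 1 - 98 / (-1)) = 29204 / 361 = 80.90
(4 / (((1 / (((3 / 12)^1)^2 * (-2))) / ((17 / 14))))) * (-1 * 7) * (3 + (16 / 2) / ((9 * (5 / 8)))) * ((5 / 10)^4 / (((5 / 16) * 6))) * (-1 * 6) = -3383 / 900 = -3.76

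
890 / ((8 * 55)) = 89 / 44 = 2.02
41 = 41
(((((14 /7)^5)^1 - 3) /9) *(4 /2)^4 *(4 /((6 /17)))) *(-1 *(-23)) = 362848 /27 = 13438.81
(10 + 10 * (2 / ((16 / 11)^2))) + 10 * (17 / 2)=6685 / 64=104.45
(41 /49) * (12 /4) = 123 /49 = 2.51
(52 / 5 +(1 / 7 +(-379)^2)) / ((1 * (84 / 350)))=12569510 / 21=598548.10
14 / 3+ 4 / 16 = 59 / 12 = 4.92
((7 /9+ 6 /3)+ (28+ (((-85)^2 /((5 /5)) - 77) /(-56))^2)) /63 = 259.10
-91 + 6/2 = -88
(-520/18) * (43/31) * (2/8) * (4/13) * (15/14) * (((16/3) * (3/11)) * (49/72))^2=-2949800/911493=-3.24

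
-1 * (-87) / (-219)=-29 / 73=-0.40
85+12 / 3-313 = -224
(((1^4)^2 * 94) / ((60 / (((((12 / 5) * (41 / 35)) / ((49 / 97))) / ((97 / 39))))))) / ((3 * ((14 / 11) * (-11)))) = -25051 / 300125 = -0.08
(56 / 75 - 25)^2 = 3308761 / 5625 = 588.22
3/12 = 1/4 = 0.25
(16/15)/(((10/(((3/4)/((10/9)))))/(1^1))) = 0.07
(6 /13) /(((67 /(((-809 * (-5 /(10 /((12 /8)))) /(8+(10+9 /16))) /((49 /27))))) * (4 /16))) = 232992 /469469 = 0.50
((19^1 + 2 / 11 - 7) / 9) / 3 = 134 / 297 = 0.45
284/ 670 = 142/ 335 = 0.42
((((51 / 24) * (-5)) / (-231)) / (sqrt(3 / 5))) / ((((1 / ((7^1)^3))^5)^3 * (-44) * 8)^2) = 139041513645326967220558681521619630935655772854174743278319734518602914616595 * sqrt(15) / 98131968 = 5487564121610428239254671000000000000000000000000000000000000000000000.00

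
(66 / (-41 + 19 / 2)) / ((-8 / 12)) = 22 / 7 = 3.14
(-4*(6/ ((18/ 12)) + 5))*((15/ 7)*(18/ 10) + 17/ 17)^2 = -41616/ 49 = -849.31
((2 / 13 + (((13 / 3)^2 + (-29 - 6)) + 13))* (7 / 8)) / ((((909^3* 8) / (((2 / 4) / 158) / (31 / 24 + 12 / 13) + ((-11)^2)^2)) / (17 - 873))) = 214907804761657 / 38377142705941416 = 0.01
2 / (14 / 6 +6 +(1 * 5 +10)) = 3 / 35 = 0.09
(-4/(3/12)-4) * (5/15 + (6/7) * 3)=-1220/21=-58.10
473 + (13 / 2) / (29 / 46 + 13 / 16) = 253555 / 531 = 477.50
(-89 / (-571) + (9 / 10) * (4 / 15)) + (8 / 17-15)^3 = -215085394962 / 70133075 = -3066.82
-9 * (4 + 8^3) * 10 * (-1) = 46440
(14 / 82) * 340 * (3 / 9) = 2380 / 123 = 19.35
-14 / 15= -0.93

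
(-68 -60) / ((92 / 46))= -64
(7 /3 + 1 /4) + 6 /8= 10 /3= 3.33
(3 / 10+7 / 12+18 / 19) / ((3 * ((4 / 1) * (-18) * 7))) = -2087 / 1723680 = -0.00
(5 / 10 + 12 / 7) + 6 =115 / 14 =8.21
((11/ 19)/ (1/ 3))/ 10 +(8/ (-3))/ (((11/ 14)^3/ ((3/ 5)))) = -790253/ 252890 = -3.12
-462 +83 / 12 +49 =-4873 / 12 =-406.08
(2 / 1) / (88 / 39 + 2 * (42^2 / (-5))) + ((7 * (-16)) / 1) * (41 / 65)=-314913667 / 4457440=-70.65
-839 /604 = -1.39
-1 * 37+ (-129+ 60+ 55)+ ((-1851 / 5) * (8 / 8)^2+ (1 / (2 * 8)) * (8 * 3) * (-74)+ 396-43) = -896 / 5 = -179.20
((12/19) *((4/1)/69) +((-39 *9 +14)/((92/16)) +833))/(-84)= -9.22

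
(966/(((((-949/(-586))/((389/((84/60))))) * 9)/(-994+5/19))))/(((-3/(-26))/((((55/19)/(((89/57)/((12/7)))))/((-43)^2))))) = -435564746768800/1597722749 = -272615.98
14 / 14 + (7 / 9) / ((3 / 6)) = 23 / 9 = 2.56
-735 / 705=-49 / 47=-1.04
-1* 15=-15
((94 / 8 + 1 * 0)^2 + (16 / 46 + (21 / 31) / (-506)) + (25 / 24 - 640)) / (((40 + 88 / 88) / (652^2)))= -5006630716321 / 964689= -5189890.96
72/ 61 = 1.18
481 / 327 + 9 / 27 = 1.80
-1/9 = -0.11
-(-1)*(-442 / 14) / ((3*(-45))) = 221 / 945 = 0.23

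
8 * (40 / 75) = 64 / 15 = 4.27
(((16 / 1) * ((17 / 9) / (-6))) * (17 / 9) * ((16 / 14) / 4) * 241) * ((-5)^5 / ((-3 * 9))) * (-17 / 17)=75825.77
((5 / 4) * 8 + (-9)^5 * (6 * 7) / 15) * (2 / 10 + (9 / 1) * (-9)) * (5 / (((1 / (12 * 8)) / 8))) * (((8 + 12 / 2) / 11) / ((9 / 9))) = 65286328543.42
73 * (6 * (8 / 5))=3504 / 5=700.80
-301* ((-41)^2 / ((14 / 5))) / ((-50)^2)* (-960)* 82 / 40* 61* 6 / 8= 1627018047 / 250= 6508072.19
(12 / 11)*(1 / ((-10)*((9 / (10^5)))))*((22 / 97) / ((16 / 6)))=-10000 / 97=-103.09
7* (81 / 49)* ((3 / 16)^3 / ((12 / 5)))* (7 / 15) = 243 / 16384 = 0.01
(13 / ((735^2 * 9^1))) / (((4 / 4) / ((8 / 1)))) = 104 / 4862025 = 0.00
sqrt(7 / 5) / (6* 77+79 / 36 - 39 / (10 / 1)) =36* sqrt(35) / 82853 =0.00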